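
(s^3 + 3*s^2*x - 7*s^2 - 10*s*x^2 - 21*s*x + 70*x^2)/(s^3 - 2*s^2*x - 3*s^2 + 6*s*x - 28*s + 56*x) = (s + 5*x)/(s + 4)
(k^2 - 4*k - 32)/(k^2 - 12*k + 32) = (k + 4)/(k - 4)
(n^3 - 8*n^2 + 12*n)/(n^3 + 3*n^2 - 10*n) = (n - 6)/(n + 5)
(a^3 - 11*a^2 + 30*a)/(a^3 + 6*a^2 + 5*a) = (a^2 - 11*a + 30)/(a^2 + 6*a + 5)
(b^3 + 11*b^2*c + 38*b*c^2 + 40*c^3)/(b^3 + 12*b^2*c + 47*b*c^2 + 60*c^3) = (b + 2*c)/(b + 3*c)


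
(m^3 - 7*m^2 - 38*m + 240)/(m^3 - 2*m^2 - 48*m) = (m - 5)/m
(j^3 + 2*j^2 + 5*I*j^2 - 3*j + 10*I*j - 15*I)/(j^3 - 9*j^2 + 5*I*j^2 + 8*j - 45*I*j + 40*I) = (j + 3)/(j - 8)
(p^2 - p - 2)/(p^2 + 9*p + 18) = (p^2 - p - 2)/(p^2 + 9*p + 18)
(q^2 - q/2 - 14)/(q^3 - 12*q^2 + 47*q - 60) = (q + 7/2)/(q^2 - 8*q + 15)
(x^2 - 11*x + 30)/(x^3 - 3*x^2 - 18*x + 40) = (x - 6)/(x^2 + 2*x - 8)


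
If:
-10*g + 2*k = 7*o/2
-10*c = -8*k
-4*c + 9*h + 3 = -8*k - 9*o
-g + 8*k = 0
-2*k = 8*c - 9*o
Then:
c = 0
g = 0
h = -1/3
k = 0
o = 0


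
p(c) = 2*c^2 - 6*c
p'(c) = 4*c - 6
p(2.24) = -3.40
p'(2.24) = 2.96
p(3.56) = 3.99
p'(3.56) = 8.24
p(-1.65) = 15.34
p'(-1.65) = -12.60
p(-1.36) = 11.86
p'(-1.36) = -11.44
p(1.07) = -4.13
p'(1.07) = -1.72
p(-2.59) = 28.96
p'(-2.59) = -16.36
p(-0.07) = 0.43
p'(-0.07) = -6.28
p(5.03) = 20.42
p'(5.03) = 14.12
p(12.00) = 216.00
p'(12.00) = 42.00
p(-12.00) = 360.00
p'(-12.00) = -54.00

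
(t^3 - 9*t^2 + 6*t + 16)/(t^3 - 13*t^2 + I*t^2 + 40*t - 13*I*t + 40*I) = (t^2 - t - 2)/(t^2 + t*(-5 + I) - 5*I)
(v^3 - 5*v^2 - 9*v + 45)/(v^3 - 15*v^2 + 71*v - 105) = (v + 3)/(v - 7)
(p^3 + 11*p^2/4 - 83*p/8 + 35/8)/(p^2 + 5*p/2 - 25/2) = (8*p^2 - 18*p + 7)/(4*(2*p - 5))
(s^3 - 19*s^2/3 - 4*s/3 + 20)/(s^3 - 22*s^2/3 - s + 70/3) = (s - 6)/(s - 7)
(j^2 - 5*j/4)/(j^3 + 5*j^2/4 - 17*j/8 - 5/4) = 2*j/(2*j^2 + 5*j + 2)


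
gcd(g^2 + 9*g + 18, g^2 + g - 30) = g + 6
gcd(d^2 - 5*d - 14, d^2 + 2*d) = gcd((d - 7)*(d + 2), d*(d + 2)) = d + 2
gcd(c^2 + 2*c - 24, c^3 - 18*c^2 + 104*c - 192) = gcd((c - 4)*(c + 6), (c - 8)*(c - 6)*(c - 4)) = c - 4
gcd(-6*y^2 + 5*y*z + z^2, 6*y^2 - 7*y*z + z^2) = y - z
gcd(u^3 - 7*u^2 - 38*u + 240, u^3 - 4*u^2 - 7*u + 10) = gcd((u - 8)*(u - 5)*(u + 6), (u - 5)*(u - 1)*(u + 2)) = u - 5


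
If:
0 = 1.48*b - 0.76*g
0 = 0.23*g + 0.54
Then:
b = -1.21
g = -2.35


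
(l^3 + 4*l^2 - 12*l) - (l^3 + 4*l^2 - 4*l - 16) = 16 - 8*l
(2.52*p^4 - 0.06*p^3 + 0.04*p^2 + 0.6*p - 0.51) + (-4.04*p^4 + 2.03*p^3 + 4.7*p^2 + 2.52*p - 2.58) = -1.52*p^4 + 1.97*p^3 + 4.74*p^2 + 3.12*p - 3.09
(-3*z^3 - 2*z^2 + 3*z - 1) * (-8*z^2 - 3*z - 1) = 24*z^5 + 25*z^4 - 15*z^3 + z^2 + 1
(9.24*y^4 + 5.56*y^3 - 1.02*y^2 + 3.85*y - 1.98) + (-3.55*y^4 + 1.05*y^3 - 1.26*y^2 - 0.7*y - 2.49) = 5.69*y^4 + 6.61*y^3 - 2.28*y^2 + 3.15*y - 4.47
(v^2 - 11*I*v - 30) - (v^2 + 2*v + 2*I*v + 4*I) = -2*v - 13*I*v - 30 - 4*I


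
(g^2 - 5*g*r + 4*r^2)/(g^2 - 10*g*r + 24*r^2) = (-g + r)/(-g + 6*r)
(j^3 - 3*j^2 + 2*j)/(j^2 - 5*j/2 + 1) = 2*j*(j - 1)/(2*j - 1)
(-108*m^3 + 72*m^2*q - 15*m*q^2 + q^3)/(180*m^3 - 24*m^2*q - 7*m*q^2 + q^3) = (-3*m + q)/(5*m + q)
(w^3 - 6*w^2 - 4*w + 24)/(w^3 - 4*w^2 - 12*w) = (w - 2)/w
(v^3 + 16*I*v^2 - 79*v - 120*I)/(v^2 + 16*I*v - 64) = (v^2 + 8*I*v - 15)/(v + 8*I)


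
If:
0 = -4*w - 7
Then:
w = -7/4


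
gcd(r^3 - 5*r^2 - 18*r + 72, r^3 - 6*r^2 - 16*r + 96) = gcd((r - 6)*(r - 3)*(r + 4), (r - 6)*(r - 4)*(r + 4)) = r^2 - 2*r - 24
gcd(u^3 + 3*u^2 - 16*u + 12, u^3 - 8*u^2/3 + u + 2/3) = u^2 - 3*u + 2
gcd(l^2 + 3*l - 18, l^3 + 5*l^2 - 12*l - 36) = l^2 + 3*l - 18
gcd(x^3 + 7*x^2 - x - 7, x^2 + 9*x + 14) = x + 7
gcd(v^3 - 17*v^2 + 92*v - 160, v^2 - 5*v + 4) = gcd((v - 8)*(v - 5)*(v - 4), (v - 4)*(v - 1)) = v - 4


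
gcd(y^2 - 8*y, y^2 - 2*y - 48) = y - 8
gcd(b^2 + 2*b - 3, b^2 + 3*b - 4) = b - 1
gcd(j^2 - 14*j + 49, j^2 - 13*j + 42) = j - 7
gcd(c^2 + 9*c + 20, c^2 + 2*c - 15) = c + 5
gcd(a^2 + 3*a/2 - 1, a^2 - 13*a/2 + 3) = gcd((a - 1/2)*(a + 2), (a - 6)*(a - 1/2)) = a - 1/2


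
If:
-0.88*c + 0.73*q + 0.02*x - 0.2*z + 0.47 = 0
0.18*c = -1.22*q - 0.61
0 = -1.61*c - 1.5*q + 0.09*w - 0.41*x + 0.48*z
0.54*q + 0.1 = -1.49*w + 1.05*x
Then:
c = 0.139451022652965 - 0.161395902489272*z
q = 0.0238125102033352*z - 0.520574741047159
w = 1.42150073553223*z + 1.2750164814529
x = 2.02942366805031*z + 1.63682304495177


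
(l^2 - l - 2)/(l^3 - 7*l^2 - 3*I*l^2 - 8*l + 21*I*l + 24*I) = (l - 2)/(l^2 - l*(8 + 3*I) + 24*I)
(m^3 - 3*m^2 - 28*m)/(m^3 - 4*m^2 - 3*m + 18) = m*(m^2 - 3*m - 28)/(m^3 - 4*m^2 - 3*m + 18)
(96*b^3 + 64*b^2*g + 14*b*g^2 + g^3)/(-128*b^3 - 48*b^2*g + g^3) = (-6*b - g)/(8*b - g)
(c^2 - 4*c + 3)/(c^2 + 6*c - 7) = (c - 3)/(c + 7)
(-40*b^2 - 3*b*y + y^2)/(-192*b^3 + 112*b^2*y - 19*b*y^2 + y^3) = (5*b + y)/(24*b^2 - 11*b*y + y^2)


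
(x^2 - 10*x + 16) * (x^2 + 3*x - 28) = x^4 - 7*x^3 - 42*x^2 + 328*x - 448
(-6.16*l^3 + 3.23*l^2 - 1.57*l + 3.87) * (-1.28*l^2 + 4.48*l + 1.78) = 7.8848*l^5 - 31.7312*l^4 + 5.5152*l^3 - 6.2378*l^2 + 14.543*l + 6.8886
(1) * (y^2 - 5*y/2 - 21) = y^2 - 5*y/2 - 21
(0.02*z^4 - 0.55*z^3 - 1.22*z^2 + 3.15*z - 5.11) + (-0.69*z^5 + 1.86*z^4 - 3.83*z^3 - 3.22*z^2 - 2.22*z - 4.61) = -0.69*z^5 + 1.88*z^4 - 4.38*z^3 - 4.44*z^2 + 0.93*z - 9.72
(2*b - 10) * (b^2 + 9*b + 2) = 2*b^3 + 8*b^2 - 86*b - 20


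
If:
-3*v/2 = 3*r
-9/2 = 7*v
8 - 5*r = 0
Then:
No Solution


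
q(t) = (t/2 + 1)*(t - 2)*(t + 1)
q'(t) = (t/2 + 1)*(t - 2) + (t/2 + 1)*(t + 1) + (t - 2)*(t + 1)/2 = 3*t^2/2 + t - 2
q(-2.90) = -4.19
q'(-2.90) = 7.72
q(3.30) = 14.81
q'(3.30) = 17.64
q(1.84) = -0.87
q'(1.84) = 4.92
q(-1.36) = 0.39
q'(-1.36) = -0.59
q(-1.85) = 0.25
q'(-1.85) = 1.28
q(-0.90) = -0.16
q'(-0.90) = -1.68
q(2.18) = 1.20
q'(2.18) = 7.31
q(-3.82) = -14.94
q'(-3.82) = 16.07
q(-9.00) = -308.00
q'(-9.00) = 110.50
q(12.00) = 910.00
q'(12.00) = 226.00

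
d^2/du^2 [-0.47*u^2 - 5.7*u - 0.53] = -0.940000000000000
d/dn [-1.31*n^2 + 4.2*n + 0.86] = 4.2 - 2.62*n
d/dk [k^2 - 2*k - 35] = 2*k - 2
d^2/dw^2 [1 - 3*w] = 0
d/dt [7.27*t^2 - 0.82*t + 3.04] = 14.54*t - 0.82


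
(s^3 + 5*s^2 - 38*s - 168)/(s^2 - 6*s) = s + 11 + 28/s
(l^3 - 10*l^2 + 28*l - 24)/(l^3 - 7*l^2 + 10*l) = (l^2 - 8*l + 12)/(l*(l - 5))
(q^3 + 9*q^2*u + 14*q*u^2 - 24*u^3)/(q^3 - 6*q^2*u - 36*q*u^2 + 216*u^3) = (q^2 + 3*q*u - 4*u^2)/(q^2 - 12*q*u + 36*u^2)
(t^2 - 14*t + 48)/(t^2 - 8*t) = (t - 6)/t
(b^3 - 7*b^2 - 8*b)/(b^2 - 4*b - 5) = b*(b - 8)/(b - 5)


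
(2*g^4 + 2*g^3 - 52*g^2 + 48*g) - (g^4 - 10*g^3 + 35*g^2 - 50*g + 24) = g^4 + 12*g^3 - 87*g^2 + 98*g - 24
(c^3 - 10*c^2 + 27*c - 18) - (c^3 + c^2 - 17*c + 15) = -11*c^2 + 44*c - 33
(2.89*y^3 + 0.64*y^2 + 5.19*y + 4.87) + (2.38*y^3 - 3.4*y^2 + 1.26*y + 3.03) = 5.27*y^3 - 2.76*y^2 + 6.45*y + 7.9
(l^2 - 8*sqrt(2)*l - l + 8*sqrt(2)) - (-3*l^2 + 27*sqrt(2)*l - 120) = 4*l^2 - 35*sqrt(2)*l - l + 8*sqrt(2) + 120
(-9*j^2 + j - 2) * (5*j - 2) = -45*j^3 + 23*j^2 - 12*j + 4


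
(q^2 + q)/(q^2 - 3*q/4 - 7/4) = 4*q/(4*q - 7)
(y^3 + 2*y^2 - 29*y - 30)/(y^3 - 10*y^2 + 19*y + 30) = (y + 6)/(y - 6)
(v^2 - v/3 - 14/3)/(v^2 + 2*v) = (v - 7/3)/v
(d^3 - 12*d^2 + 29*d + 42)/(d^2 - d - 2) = (d^2 - 13*d + 42)/(d - 2)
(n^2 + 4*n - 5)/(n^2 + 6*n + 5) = (n - 1)/(n + 1)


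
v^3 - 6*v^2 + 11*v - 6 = (v - 3)*(v - 2)*(v - 1)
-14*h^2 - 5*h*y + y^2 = (-7*h + y)*(2*h + y)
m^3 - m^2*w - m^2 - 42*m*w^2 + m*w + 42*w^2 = (m - 1)*(m - 7*w)*(m + 6*w)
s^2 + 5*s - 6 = (s - 1)*(s + 6)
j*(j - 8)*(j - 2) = j^3 - 10*j^2 + 16*j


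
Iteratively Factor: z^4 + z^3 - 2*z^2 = (z)*(z^3 + z^2 - 2*z) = z*(z + 2)*(z^2 - z) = z*(z - 1)*(z + 2)*(z)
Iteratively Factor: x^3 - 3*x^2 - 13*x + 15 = (x - 1)*(x^2 - 2*x - 15) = (x - 1)*(x + 3)*(x - 5)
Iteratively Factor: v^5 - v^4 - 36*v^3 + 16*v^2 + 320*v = (v - 4)*(v^4 + 3*v^3 - 24*v^2 - 80*v) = v*(v - 4)*(v^3 + 3*v^2 - 24*v - 80) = v*(v - 5)*(v - 4)*(v^2 + 8*v + 16) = v*(v - 5)*(v - 4)*(v + 4)*(v + 4)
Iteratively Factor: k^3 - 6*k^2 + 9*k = (k - 3)*(k^2 - 3*k) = (k - 3)^2*(k)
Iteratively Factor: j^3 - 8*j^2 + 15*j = (j - 3)*(j^2 - 5*j) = j*(j - 3)*(j - 5)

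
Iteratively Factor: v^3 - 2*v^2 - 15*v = (v)*(v^2 - 2*v - 15) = v*(v - 5)*(v + 3)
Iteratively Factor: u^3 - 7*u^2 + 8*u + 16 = (u - 4)*(u^2 - 3*u - 4) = (u - 4)^2*(u + 1)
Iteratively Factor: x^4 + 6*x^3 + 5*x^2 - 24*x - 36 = (x + 3)*(x^3 + 3*x^2 - 4*x - 12) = (x - 2)*(x + 3)*(x^2 + 5*x + 6) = (x - 2)*(x + 3)^2*(x + 2)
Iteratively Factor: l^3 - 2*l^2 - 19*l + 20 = (l - 5)*(l^2 + 3*l - 4) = (l - 5)*(l + 4)*(l - 1)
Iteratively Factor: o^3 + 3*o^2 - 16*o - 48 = (o + 3)*(o^2 - 16) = (o - 4)*(o + 3)*(o + 4)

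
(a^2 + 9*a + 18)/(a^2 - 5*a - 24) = (a + 6)/(a - 8)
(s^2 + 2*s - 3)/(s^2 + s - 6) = (s - 1)/(s - 2)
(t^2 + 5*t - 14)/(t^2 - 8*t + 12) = (t + 7)/(t - 6)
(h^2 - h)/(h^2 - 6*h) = (h - 1)/(h - 6)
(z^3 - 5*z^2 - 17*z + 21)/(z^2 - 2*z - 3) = (-z^3 + 5*z^2 + 17*z - 21)/(-z^2 + 2*z + 3)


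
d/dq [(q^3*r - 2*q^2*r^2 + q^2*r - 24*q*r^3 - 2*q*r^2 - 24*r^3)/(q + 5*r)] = r*(2*q^3 + 13*q^2*r + q^2 - 20*q*r^2 + 10*q*r - 120*r^3 + 14*r^2)/(q^2 + 10*q*r + 25*r^2)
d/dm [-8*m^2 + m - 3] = 1 - 16*m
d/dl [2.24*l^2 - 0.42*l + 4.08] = 4.48*l - 0.42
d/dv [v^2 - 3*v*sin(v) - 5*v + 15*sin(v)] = -3*v*cos(v) + 2*v - 3*sin(v) + 15*cos(v) - 5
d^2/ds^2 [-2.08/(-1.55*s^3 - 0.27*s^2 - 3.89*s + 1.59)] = (-(19.344*s + 1.1232)*(1.55*s^3 + 0.27*s^2 + 3.89*s - 1.59) + 2.08*(4.65*s^2 + 0.54*s + 3.89)*(9.3*s^2 + 1.08*s + 7.78))/(1.55*s^3 + 0.27*s^2 + 3.89*s - 1.59)^3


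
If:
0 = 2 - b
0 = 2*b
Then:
No Solution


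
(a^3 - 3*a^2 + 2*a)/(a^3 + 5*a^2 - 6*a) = (a - 2)/(a + 6)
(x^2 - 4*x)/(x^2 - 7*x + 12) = x/(x - 3)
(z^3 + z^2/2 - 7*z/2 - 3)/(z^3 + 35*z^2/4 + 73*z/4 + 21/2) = 2*(2*z^2 - z - 6)/(4*z^2 + 31*z + 42)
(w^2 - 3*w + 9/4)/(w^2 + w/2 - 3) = (w - 3/2)/(w + 2)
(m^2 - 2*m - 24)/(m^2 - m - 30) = (m + 4)/(m + 5)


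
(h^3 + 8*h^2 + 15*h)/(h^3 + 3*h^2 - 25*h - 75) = h/(h - 5)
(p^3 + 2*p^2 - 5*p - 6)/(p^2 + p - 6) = p + 1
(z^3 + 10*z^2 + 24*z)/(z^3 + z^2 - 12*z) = (z + 6)/(z - 3)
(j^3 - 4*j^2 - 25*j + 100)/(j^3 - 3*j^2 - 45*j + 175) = (j^2 + j - 20)/(j^2 + 2*j - 35)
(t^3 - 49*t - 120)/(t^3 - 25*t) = (t^2 - 5*t - 24)/(t*(t - 5))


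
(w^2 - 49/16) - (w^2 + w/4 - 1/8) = -w/4 - 47/16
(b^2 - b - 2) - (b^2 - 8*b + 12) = 7*b - 14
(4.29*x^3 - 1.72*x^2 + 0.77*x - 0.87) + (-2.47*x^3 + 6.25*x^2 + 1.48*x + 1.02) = 1.82*x^3 + 4.53*x^2 + 2.25*x + 0.15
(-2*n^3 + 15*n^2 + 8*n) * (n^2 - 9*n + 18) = -2*n^5 + 33*n^4 - 163*n^3 + 198*n^2 + 144*n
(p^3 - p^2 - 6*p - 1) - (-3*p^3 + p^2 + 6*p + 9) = 4*p^3 - 2*p^2 - 12*p - 10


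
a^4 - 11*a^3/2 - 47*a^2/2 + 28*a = a*(a - 8)*(a - 1)*(a + 7/2)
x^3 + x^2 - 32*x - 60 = (x - 6)*(x + 2)*(x + 5)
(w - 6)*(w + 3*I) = w^2 - 6*w + 3*I*w - 18*I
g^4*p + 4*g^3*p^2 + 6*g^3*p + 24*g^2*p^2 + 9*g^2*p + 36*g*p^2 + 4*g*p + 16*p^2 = (g + 1)*(g + 4)*(g + 4*p)*(g*p + p)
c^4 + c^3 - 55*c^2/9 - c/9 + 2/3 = (c - 2)*(c - 1/3)*(c + 1/3)*(c + 3)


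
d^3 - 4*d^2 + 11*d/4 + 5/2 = (d - 5/2)*(d - 2)*(d + 1/2)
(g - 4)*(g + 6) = g^2 + 2*g - 24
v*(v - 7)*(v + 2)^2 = v^4 - 3*v^3 - 24*v^2 - 28*v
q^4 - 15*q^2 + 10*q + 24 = (q - 3)*(q - 2)*(q + 1)*(q + 4)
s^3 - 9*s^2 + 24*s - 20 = (s - 5)*(s - 2)^2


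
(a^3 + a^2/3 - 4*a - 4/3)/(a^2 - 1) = (3*a^3 + a^2 - 12*a - 4)/(3*(a^2 - 1))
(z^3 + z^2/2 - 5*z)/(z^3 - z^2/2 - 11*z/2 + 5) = z/(z - 1)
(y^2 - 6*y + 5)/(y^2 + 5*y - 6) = (y - 5)/(y + 6)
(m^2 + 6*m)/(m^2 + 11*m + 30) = m/(m + 5)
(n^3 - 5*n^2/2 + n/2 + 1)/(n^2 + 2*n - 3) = (n^2 - 3*n/2 - 1)/(n + 3)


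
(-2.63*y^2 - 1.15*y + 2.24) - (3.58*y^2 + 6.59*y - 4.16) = -6.21*y^2 - 7.74*y + 6.4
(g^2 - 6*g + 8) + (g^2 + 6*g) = 2*g^2 + 8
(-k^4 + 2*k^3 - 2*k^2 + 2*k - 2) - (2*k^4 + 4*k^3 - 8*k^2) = -3*k^4 - 2*k^3 + 6*k^2 + 2*k - 2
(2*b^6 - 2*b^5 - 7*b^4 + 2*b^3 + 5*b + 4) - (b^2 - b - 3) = 2*b^6 - 2*b^5 - 7*b^4 + 2*b^3 - b^2 + 6*b + 7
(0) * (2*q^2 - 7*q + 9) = 0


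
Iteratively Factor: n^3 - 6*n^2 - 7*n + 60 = (n + 3)*(n^2 - 9*n + 20) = (n - 4)*(n + 3)*(n - 5)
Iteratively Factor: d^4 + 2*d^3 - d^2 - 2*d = (d)*(d^3 + 2*d^2 - d - 2) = d*(d + 2)*(d^2 - 1) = d*(d - 1)*(d + 2)*(d + 1)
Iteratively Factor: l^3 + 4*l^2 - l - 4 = (l + 4)*(l^2 - 1) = (l - 1)*(l + 4)*(l + 1)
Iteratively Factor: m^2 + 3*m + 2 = (m + 2)*(m + 1)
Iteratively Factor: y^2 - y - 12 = (y + 3)*(y - 4)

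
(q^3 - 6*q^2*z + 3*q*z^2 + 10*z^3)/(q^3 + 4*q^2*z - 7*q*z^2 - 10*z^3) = (q - 5*z)/(q + 5*z)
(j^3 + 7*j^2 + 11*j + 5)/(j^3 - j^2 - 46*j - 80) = (j^2 + 2*j + 1)/(j^2 - 6*j - 16)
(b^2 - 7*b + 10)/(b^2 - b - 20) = (b - 2)/(b + 4)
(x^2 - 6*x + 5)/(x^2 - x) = (x - 5)/x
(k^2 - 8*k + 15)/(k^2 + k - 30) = (k - 3)/(k + 6)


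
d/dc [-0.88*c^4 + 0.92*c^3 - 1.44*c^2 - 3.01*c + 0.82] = -3.52*c^3 + 2.76*c^2 - 2.88*c - 3.01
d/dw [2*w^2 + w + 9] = 4*w + 1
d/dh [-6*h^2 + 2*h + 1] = 2 - 12*h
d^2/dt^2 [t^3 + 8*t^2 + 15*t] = 6*t + 16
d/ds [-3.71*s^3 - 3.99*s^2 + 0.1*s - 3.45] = -11.13*s^2 - 7.98*s + 0.1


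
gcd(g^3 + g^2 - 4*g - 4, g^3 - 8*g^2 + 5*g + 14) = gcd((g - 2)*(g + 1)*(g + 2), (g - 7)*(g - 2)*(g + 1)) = g^2 - g - 2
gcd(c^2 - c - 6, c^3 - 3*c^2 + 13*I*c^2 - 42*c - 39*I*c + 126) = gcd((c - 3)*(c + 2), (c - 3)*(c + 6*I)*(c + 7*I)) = c - 3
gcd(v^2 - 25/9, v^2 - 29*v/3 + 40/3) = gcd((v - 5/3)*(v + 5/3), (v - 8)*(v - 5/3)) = v - 5/3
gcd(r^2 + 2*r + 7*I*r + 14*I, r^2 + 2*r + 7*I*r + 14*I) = r^2 + r*(2 + 7*I) + 14*I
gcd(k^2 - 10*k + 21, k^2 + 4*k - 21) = k - 3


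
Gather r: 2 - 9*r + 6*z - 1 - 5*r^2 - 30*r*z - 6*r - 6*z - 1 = -5*r^2 + r*(-30*z - 15)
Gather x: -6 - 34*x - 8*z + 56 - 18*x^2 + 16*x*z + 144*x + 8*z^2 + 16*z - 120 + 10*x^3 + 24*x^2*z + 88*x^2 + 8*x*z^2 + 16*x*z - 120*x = 10*x^3 + x^2*(24*z + 70) + x*(8*z^2 + 32*z - 10) + 8*z^2 + 8*z - 70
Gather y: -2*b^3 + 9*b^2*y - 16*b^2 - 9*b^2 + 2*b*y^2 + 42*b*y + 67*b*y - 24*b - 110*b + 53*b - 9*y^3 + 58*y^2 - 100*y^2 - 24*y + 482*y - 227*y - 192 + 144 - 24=-2*b^3 - 25*b^2 - 81*b - 9*y^3 + y^2*(2*b - 42) + y*(9*b^2 + 109*b + 231) - 72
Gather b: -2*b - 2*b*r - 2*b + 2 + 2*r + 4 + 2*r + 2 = b*(-2*r - 4) + 4*r + 8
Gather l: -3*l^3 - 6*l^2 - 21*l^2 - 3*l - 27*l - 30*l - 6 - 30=-3*l^3 - 27*l^2 - 60*l - 36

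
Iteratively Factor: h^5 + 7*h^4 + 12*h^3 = (h)*(h^4 + 7*h^3 + 12*h^2) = h^2*(h^3 + 7*h^2 + 12*h) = h^2*(h + 4)*(h^2 + 3*h) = h^2*(h + 3)*(h + 4)*(h)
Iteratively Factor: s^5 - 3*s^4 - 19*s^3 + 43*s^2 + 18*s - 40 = (s - 5)*(s^4 + 2*s^3 - 9*s^2 - 2*s + 8) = (s - 5)*(s + 1)*(s^3 + s^2 - 10*s + 8) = (s - 5)*(s - 1)*(s + 1)*(s^2 + 2*s - 8) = (s - 5)*(s - 2)*(s - 1)*(s + 1)*(s + 4)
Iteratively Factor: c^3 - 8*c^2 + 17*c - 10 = (c - 1)*(c^2 - 7*c + 10) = (c - 5)*(c - 1)*(c - 2)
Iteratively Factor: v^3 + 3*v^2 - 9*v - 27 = (v + 3)*(v^2 - 9) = (v + 3)^2*(v - 3)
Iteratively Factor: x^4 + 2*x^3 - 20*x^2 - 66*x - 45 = (x + 3)*(x^3 - x^2 - 17*x - 15) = (x + 1)*(x + 3)*(x^2 - 2*x - 15) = (x + 1)*(x + 3)^2*(x - 5)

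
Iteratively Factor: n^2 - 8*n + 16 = (n - 4)*(n - 4)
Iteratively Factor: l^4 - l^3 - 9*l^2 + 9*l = (l - 1)*(l^3 - 9*l) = l*(l - 1)*(l^2 - 9) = l*(l - 3)*(l - 1)*(l + 3)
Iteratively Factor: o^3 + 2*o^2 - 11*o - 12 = (o + 1)*(o^2 + o - 12) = (o - 3)*(o + 1)*(o + 4)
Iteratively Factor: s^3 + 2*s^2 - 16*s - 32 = (s - 4)*(s^2 + 6*s + 8) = (s - 4)*(s + 2)*(s + 4)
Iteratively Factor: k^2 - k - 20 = (k - 5)*(k + 4)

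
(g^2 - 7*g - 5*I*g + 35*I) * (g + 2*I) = g^3 - 7*g^2 - 3*I*g^2 + 10*g + 21*I*g - 70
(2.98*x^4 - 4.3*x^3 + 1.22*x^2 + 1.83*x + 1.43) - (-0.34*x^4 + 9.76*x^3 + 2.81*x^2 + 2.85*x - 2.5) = 3.32*x^4 - 14.06*x^3 - 1.59*x^2 - 1.02*x + 3.93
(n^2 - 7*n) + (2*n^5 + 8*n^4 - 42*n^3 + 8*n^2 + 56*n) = 2*n^5 + 8*n^4 - 42*n^3 + 9*n^2 + 49*n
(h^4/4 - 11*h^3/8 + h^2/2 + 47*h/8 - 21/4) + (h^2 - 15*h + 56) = h^4/4 - 11*h^3/8 + 3*h^2/2 - 73*h/8 + 203/4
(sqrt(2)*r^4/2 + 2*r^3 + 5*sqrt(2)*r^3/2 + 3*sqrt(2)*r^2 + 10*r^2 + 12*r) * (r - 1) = sqrt(2)*r^5/2 + 2*r^4 + 2*sqrt(2)*r^4 + sqrt(2)*r^3/2 + 8*r^3 - 3*sqrt(2)*r^2 + 2*r^2 - 12*r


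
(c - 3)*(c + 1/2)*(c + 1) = c^3 - 3*c^2/2 - 4*c - 3/2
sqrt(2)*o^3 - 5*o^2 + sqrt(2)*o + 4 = (o - 2*sqrt(2))*(o - sqrt(2))*(sqrt(2)*o + 1)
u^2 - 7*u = u*(u - 7)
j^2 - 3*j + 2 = (j - 2)*(j - 1)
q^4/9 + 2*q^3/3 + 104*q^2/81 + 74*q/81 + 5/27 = (q/3 + 1/3)*(q/3 + 1)*(q + 1/3)*(q + 5/3)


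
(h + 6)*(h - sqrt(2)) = h^2 - sqrt(2)*h + 6*h - 6*sqrt(2)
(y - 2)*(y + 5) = y^2 + 3*y - 10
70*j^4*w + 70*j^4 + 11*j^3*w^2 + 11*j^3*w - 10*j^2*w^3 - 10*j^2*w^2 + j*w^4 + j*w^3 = (-7*j + w)*(-5*j + w)*(2*j + w)*(j*w + j)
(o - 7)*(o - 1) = o^2 - 8*o + 7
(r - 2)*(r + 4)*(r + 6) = r^3 + 8*r^2 + 4*r - 48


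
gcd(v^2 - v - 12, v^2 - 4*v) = v - 4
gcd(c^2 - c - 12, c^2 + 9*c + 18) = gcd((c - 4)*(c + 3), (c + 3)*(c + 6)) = c + 3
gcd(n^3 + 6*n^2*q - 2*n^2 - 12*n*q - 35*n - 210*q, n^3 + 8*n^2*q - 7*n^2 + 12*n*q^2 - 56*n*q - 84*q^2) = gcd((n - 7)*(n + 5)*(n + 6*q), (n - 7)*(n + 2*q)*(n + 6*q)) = n^2 + 6*n*q - 7*n - 42*q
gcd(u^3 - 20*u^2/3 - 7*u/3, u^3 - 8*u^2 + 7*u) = u^2 - 7*u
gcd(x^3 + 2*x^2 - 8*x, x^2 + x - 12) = x + 4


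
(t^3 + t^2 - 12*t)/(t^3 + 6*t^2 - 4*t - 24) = t*(t^2 + t - 12)/(t^3 + 6*t^2 - 4*t - 24)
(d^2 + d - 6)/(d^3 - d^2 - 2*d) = (d + 3)/(d*(d + 1))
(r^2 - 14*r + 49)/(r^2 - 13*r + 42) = (r - 7)/(r - 6)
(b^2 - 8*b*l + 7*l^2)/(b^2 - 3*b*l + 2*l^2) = (b - 7*l)/(b - 2*l)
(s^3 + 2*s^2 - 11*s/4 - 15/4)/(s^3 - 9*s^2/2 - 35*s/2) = (2*s^2 - s - 3)/(2*s*(s - 7))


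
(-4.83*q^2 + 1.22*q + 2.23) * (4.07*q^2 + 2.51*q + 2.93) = -19.6581*q^4 - 7.1579*q^3 - 2.0136*q^2 + 9.1719*q + 6.5339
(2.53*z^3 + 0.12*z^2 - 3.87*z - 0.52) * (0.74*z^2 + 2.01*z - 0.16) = 1.8722*z^5 + 5.1741*z^4 - 3.0274*z^3 - 8.1827*z^2 - 0.426*z + 0.0832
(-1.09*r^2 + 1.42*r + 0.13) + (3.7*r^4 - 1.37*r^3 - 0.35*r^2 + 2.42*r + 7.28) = 3.7*r^4 - 1.37*r^3 - 1.44*r^2 + 3.84*r + 7.41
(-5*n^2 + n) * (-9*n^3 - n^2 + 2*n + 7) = 45*n^5 - 4*n^4 - 11*n^3 - 33*n^2 + 7*n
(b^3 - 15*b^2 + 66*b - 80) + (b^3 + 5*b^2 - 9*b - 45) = 2*b^3 - 10*b^2 + 57*b - 125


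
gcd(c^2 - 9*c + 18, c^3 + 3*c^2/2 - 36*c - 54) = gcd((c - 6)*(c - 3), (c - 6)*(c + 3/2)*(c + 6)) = c - 6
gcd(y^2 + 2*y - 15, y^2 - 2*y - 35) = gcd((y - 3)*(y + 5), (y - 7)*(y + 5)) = y + 5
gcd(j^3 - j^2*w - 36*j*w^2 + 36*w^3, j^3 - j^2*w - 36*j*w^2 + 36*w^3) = j^3 - j^2*w - 36*j*w^2 + 36*w^3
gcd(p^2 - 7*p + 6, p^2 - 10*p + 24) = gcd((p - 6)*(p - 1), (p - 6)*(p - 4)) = p - 6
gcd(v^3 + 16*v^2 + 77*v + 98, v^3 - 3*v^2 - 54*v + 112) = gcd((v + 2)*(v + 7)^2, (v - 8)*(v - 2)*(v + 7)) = v + 7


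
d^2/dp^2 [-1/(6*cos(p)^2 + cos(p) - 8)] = (144*sin(p)^4 - 265*sin(p)^2 - 29*cos(p)/2 + 9*cos(3*p)/2 + 23)/(-6*sin(p)^2 + cos(p) - 2)^3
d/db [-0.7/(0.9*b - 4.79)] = 0.63/(0.9*b - 4.79)^2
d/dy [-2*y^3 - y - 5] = -6*y^2 - 1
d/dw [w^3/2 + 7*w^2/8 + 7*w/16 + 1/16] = 3*w^2/2 + 7*w/4 + 7/16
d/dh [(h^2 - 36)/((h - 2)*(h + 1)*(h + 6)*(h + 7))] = 2*(-h^3 + 6*h^2 + 36*h - 34)/(h^6 + 12*h^5 + 18*h^4 - 136*h^3 - 87*h^2 + 252*h + 196)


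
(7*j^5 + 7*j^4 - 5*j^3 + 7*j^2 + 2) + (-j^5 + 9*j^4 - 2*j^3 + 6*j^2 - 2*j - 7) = 6*j^5 + 16*j^4 - 7*j^3 + 13*j^2 - 2*j - 5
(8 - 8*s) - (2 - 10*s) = 2*s + 6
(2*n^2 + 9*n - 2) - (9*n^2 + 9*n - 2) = -7*n^2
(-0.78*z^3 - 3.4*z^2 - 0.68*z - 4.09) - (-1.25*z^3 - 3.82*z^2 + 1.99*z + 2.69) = 0.47*z^3 + 0.42*z^2 - 2.67*z - 6.78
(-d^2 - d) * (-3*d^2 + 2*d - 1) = 3*d^4 + d^3 - d^2 + d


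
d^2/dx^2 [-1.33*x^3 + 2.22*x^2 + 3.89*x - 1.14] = 4.44 - 7.98*x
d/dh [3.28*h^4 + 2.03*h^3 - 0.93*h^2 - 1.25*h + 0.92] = 13.12*h^3 + 6.09*h^2 - 1.86*h - 1.25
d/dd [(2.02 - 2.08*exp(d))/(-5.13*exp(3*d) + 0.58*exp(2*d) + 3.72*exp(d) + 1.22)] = (-21.3408*exp(3*d) + 32.2942*exp(2*d) - 2.3432*exp(d) - 10.052)*exp(d)/(26.3169*exp(6*d) - 5.9508*exp(5*d) - 37.8308*exp(4*d) - 8.202*exp(3*d) + 15.2536*exp(2*d) + 9.0768*exp(d) + 1.4884)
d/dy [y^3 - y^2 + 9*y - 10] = 3*y^2 - 2*y + 9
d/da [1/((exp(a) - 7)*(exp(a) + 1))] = 2*(3 - exp(a))*exp(a)/(exp(4*a) - 12*exp(3*a) + 22*exp(2*a) + 84*exp(a) + 49)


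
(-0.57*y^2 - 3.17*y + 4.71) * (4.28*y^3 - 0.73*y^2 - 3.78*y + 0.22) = -2.4396*y^5 - 13.1515*y^4 + 24.6275*y^3 + 8.4189*y^2 - 18.5012*y + 1.0362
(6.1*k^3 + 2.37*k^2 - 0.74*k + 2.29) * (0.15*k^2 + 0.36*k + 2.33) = 0.915*k^5 + 2.5515*k^4 + 14.9552*k^3 + 5.5992*k^2 - 0.8998*k + 5.3357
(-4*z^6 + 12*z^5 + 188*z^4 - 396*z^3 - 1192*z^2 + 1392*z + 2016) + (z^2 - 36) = -4*z^6 + 12*z^5 + 188*z^4 - 396*z^3 - 1191*z^2 + 1392*z + 1980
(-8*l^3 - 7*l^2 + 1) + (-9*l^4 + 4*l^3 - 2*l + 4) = -9*l^4 - 4*l^3 - 7*l^2 - 2*l + 5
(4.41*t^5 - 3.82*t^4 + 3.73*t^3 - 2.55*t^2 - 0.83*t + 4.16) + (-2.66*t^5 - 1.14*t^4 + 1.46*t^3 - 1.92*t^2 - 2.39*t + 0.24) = 1.75*t^5 - 4.96*t^4 + 5.19*t^3 - 4.47*t^2 - 3.22*t + 4.4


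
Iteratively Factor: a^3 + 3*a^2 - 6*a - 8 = (a + 1)*(a^2 + 2*a - 8) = (a - 2)*(a + 1)*(a + 4)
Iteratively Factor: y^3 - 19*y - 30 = (y + 3)*(y^2 - 3*y - 10) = (y + 2)*(y + 3)*(y - 5)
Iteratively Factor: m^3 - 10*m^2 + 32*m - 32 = (m - 2)*(m^2 - 8*m + 16) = (m - 4)*(m - 2)*(m - 4)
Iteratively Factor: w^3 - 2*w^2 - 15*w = (w + 3)*(w^2 - 5*w) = (w - 5)*(w + 3)*(w)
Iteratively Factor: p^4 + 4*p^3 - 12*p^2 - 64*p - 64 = (p - 4)*(p^3 + 8*p^2 + 20*p + 16) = (p - 4)*(p + 2)*(p^2 + 6*p + 8) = (p - 4)*(p + 2)*(p + 4)*(p + 2)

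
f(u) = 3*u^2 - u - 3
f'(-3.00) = -19.00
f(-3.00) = 27.00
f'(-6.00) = -37.00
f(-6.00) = 111.00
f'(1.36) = 7.16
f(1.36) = 1.19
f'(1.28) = 6.68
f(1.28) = 0.64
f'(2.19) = 12.14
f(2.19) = 9.20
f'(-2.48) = -15.88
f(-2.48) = 17.93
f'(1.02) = 5.12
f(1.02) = -0.90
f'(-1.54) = -10.24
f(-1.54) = 5.65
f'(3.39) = 19.34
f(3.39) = 28.09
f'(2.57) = 14.42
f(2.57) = 14.24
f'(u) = 6*u - 1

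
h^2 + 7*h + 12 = (h + 3)*(h + 4)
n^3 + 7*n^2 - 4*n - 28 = (n - 2)*(n + 2)*(n + 7)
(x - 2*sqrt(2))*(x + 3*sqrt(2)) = x^2 + sqrt(2)*x - 12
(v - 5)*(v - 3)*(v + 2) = v^3 - 6*v^2 - v + 30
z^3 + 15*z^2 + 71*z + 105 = (z + 3)*(z + 5)*(z + 7)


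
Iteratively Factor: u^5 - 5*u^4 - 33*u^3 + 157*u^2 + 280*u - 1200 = (u + 4)*(u^4 - 9*u^3 + 3*u^2 + 145*u - 300) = (u - 5)*(u + 4)*(u^3 - 4*u^2 - 17*u + 60) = (u - 5)^2*(u + 4)*(u^2 + u - 12) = (u - 5)^2*(u - 3)*(u + 4)*(u + 4)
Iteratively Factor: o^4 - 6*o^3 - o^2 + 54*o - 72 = (o - 4)*(o^3 - 2*o^2 - 9*o + 18) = (o - 4)*(o + 3)*(o^2 - 5*o + 6) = (o - 4)*(o - 2)*(o + 3)*(o - 3)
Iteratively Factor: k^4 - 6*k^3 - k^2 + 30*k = (k)*(k^3 - 6*k^2 - k + 30) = k*(k - 3)*(k^2 - 3*k - 10) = k*(k - 3)*(k + 2)*(k - 5)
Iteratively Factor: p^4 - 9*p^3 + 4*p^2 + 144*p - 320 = (p - 5)*(p^3 - 4*p^2 - 16*p + 64) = (p - 5)*(p - 4)*(p^2 - 16) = (p - 5)*(p - 4)*(p + 4)*(p - 4)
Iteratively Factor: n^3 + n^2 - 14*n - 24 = (n - 4)*(n^2 + 5*n + 6) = (n - 4)*(n + 3)*(n + 2)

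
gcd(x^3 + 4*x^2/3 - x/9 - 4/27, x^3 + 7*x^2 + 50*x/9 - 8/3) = x^2 + x - 4/9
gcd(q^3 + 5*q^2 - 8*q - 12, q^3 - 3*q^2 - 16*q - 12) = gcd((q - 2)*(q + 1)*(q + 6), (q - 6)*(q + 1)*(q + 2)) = q + 1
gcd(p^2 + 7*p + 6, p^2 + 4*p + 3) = p + 1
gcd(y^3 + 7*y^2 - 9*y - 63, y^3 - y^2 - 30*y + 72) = y - 3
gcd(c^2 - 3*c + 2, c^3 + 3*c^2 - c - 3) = c - 1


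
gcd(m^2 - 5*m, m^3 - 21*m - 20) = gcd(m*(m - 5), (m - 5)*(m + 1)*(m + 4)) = m - 5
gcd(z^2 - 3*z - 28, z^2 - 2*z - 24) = z + 4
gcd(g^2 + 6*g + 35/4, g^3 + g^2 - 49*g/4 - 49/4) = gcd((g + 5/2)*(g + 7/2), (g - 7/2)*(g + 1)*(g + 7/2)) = g + 7/2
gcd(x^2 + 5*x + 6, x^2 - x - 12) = x + 3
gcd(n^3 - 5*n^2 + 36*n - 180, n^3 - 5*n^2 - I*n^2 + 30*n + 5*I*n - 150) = n^2 + n*(-5 - 6*I) + 30*I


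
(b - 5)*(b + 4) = b^2 - b - 20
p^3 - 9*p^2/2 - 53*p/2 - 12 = (p - 8)*(p + 1/2)*(p + 3)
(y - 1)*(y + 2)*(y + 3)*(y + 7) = y^4 + 11*y^3 + 29*y^2 + y - 42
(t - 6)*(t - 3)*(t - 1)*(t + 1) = t^4 - 9*t^3 + 17*t^2 + 9*t - 18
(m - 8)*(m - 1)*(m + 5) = m^3 - 4*m^2 - 37*m + 40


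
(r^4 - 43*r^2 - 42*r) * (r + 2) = r^5 + 2*r^4 - 43*r^3 - 128*r^2 - 84*r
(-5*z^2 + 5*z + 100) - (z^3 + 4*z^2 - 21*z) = -z^3 - 9*z^2 + 26*z + 100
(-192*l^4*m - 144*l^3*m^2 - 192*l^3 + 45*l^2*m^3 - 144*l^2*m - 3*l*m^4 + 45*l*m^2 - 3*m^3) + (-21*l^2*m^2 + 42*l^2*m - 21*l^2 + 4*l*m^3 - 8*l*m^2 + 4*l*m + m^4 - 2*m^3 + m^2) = -192*l^4*m - 144*l^3*m^2 - 192*l^3 + 45*l^2*m^3 - 21*l^2*m^2 - 102*l^2*m - 21*l^2 - 3*l*m^4 + 4*l*m^3 + 37*l*m^2 + 4*l*m + m^4 - 5*m^3 + m^2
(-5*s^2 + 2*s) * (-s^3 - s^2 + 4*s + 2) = 5*s^5 + 3*s^4 - 22*s^3 - 2*s^2 + 4*s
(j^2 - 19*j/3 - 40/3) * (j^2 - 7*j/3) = j^4 - 26*j^3/3 + 13*j^2/9 + 280*j/9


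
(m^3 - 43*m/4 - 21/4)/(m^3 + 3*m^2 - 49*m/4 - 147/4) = (2*m + 1)/(2*m + 7)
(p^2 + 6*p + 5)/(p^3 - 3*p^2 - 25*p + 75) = (p + 1)/(p^2 - 8*p + 15)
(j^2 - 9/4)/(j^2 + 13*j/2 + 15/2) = (j - 3/2)/(j + 5)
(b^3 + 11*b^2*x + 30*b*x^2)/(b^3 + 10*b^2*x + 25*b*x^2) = (b + 6*x)/(b + 5*x)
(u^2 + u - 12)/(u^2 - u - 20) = (u - 3)/(u - 5)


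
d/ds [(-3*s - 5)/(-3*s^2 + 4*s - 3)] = (-9*s^2 - 30*s + 29)/(9*s^4 - 24*s^3 + 34*s^2 - 24*s + 9)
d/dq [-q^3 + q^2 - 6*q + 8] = -3*q^2 + 2*q - 6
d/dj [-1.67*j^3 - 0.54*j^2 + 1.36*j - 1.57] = -5.01*j^2 - 1.08*j + 1.36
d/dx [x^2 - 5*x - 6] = 2*x - 5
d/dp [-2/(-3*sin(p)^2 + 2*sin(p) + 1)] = 4*(1 - 3*sin(p))*cos(p)/(-3*sin(p)^2 + 2*sin(p) + 1)^2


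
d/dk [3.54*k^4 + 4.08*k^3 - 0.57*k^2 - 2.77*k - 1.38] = 14.16*k^3 + 12.24*k^2 - 1.14*k - 2.77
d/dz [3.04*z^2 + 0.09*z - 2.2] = 6.08*z + 0.09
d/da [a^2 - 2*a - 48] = 2*a - 2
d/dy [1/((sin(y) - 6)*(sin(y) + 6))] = -sin(2*y)/((sin(y) - 6)^2*(sin(y) + 6)^2)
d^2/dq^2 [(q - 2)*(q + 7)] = 2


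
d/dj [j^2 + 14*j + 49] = 2*j + 14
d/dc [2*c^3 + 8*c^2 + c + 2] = 6*c^2 + 16*c + 1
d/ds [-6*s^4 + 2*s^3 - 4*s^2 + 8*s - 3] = -24*s^3 + 6*s^2 - 8*s + 8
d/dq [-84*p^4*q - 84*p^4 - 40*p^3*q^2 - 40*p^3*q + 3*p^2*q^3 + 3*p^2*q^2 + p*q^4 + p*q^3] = p*(-84*p^3 - 80*p^2*q - 40*p^2 + 9*p*q^2 + 6*p*q + 4*q^3 + 3*q^2)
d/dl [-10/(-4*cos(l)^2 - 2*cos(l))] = 5*(sin(l)/cos(l)^2 + 4*tan(l))/(2*cos(l) + 1)^2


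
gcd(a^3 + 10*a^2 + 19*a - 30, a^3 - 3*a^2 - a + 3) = a - 1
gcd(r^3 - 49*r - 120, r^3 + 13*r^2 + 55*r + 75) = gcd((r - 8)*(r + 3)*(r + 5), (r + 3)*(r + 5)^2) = r^2 + 8*r + 15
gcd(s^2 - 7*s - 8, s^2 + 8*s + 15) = 1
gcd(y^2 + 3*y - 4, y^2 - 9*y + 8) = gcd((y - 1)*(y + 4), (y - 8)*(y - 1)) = y - 1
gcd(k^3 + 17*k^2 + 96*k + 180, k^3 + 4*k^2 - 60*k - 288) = k^2 + 12*k + 36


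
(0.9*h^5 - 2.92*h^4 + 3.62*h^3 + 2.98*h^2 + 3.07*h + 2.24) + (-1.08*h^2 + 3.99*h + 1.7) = 0.9*h^5 - 2.92*h^4 + 3.62*h^3 + 1.9*h^2 + 7.06*h + 3.94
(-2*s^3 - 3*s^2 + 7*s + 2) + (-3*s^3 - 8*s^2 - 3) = -5*s^3 - 11*s^2 + 7*s - 1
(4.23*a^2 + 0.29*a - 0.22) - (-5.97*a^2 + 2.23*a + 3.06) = 10.2*a^2 - 1.94*a - 3.28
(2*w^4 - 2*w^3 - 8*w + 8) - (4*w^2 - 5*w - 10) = 2*w^4 - 2*w^3 - 4*w^2 - 3*w + 18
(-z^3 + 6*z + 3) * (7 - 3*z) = 3*z^4 - 7*z^3 - 18*z^2 + 33*z + 21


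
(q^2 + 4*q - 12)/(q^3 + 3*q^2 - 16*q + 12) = 1/(q - 1)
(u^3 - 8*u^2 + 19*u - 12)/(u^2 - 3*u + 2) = (u^2 - 7*u + 12)/(u - 2)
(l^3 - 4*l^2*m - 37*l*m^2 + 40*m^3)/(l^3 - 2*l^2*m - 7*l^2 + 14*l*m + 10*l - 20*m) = (l^3 - 4*l^2*m - 37*l*m^2 + 40*m^3)/(l^3 - 2*l^2*m - 7*l^2 + 14*l*m + 10*l - 20*m)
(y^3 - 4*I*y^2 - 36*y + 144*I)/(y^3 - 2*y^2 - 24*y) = (y^2 + 2*y*(3 - 2*I) - 24*I)/(y*(y + 4))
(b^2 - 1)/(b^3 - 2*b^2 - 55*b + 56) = (b + 1)/(b^2 - b - 56)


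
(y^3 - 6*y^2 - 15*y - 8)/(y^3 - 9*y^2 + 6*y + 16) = (y + 1)/(y - 2)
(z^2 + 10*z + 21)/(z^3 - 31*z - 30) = (z^2 + 10*z + 21)/(z^3 - 31*z - 30)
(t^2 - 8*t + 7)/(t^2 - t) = (t - 7)/t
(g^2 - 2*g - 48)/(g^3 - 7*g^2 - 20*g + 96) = (g + 6)/(g^2 + g - 12)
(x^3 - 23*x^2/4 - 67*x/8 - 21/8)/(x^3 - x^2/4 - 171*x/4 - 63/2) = (x + 1/2)/(x + 6)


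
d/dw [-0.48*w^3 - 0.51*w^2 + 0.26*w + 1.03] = -1.44*w^2 - 1.02*w + 0.26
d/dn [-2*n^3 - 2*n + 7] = -6*n^2 - 2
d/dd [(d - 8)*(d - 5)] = 2*d - 13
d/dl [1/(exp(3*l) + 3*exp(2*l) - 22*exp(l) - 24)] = (-3*exp(2*l) - 6*exp(l) + 22)*exp(l)/(exp(3*l) + 3*exp(2*l) - 22*exp(l) - 24)^2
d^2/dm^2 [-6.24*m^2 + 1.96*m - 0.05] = -12.4800000000000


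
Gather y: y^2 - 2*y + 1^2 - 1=y^2 - 2*y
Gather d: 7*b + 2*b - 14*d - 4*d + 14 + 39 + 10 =9*b - 18*d + 63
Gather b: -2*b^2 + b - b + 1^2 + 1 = 2 - 2*b^2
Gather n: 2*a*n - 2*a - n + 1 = -2*a + n*(2*a - 1) + 1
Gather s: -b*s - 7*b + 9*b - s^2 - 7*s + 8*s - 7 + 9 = 2*b - s^2 + s*(1 - b) + 2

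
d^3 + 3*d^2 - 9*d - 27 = (d - 3)*(d + 3)^2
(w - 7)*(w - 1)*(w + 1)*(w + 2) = w^4 - 5*w^3 - 15*w^2 + 5*w + 14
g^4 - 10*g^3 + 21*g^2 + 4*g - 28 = (g - 7)*(g - 2)^2*(g + 1)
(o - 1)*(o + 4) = o^2 + 3*o - 4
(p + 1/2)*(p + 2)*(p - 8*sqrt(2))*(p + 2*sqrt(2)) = p^4 - 6*sqrt(2)*p^3 + 5*p^3/2 - 31*p^2 - 15*sqrt(2)*p^2 - 80*p - 6*sqrt(2)*p - 32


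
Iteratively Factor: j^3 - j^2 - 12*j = (j + 3)*(j^2 - 4*j) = (j - 4)*(j + 3)*(j)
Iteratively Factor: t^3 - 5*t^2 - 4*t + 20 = (t + 2)*(t^2 - 7*t + 10) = (t - 2)*(t + 2)*(t - 5)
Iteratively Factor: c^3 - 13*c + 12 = (c - 1)*(c^2 + c - 12) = (c - 1)*(c + 4)*(c - 3)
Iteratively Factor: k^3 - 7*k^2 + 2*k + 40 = (k - 4)*(k^2 - 3*k - 10) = (k - 4)*(k + 2)*(k - 5)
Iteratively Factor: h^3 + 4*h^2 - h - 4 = (h - 1)*(h^2 + 5*h + 4) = (h - 1)*(h + 1)*(h + 4)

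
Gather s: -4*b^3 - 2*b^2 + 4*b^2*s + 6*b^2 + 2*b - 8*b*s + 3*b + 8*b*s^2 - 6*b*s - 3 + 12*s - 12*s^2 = -4*b^3 + 4*b^2 + 5*b + s^2*(8*b - 12) + s*(4*b^2 - 14*b + 12) - 3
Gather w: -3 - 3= -6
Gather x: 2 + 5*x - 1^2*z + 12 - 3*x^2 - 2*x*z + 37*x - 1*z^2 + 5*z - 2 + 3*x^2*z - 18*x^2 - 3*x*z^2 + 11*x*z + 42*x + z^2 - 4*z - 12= x^2*(3*z - 21) + x*(-3*z^2 + 9*z + 84)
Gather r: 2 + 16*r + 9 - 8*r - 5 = 8*r + 6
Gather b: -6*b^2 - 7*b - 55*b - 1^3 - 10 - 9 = -6*b^2 - 62*b - 20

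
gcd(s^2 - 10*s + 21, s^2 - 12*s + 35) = s - 7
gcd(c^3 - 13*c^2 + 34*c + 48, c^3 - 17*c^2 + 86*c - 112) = c - 8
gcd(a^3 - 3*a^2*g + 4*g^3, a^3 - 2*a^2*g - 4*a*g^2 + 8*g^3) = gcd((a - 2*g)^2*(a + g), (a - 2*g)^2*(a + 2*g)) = a^2 - 4*a*g + 4*g^2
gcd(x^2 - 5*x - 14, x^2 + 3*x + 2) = x + 2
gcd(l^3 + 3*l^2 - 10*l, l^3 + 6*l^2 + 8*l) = l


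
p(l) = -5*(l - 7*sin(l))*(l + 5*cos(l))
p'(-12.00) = -323.48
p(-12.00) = -612.97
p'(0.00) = 150.00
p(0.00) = 0.00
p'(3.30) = 25.39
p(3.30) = 36.06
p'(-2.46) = 163.64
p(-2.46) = 61.85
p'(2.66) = 59.97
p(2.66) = -5.16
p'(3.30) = 25.39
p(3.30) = 36.06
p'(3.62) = -83.44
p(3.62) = 28.01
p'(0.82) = 22.80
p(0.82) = 90.93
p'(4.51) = -377.40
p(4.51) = -199.21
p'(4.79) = -364.02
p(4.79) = -304.68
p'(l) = -5*(1 - 5*sin(l))*(l - 7*sin(l)) - 5*(1 - 7*cos(l))*(l + 5*cos(l))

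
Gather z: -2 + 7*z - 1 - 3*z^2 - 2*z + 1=-3*z^2 + 5*z - 2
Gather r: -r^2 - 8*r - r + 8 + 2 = -r^2 - 9*r + 10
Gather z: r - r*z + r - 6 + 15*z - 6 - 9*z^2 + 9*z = 2*r - 9*z^2 + z*(24 - r) - 12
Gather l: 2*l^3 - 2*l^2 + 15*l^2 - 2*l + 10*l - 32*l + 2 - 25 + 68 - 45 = 2*l^3 + 13*l^2 - 24*l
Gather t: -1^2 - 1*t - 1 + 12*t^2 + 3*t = 12*t^2 + 2*t - 2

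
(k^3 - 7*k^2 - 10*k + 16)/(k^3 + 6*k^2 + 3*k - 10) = (k - 8)/(k + 5)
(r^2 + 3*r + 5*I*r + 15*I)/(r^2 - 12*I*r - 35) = (r^2 + r*(3 + 5*I) + 15*I)/(r^2 - 12*I*r - 35)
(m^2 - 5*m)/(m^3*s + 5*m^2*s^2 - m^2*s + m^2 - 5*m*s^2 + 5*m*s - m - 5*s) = m*(m - 5)/(m^3*s + 5*m^2*s^2 - m^2*s + m^2 - 5*m*s^2 + 5*m*s - m - 5*s)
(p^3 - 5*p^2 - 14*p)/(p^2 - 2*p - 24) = p*(-p^2 + 5*p + 14)/(-p^2 + 2*p + 24)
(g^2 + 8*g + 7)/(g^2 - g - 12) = (g^2 + 8*g + 7)/(g^2 - g - 12)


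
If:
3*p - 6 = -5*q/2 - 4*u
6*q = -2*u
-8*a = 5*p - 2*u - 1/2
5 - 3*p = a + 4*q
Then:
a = -1277/1034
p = 2125/1034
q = 9/517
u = -27/517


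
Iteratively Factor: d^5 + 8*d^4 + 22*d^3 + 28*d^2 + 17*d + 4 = (d + 1)*(d^4 + 7*d^3 + 15*d^2 + 13*d + 4) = (d + 1)^2*(d^3 + 6*d^2 + 9*d + 4) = (d + 1)^2*(d + 4)*(d^2 + 2*d + 1) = (d + 1)^3*(d + 4)*(d + 1)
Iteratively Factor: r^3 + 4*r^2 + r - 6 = (r + 2)*(r^2 + 2*r - 3) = (r + 2)*(r + 3)*(r - 1)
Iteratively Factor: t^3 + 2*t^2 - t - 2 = (t + 1)*(t^2 + t - 2) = (t + 1)*(t + 2)*(t - 1)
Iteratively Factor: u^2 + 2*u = (u + 2)*(u)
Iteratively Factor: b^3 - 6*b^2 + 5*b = (b - 1)*(b^2 - 5*b) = (b - 5)*(b - 1)*(b)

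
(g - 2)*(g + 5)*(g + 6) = g^3 + 9*g^2 + 8*g - 60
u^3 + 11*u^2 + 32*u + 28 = (u + 2)^2*(u + 7)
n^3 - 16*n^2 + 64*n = n*(n - 8)^2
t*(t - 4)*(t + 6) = t^3 + 2*t^2 - 24*t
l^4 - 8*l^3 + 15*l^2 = l^2*(l - 5)*(l - 3)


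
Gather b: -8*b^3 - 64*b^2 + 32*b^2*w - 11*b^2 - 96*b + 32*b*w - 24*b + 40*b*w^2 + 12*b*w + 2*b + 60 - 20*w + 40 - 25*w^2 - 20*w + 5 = -8*b^3 + b^2*(32*w - 75) + b*(40*w^2 + 44*w - 118) - 25*w^2 - 40*w + 105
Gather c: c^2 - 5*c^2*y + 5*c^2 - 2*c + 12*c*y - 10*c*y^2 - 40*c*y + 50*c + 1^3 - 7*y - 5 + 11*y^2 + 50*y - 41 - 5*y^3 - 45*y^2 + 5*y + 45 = c^2*(6 - 5*y) + c*(-10*y^2 - 28*y + 48) - 5*y^3 - 34*y^2 + 48*y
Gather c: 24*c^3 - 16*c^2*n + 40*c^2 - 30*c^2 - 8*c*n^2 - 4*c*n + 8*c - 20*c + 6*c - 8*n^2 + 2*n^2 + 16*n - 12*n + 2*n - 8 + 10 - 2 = 24*c^3 + c^2*(10 - 16*n) + c*(-8*n^2 - 4*n - 6) - 6*n^2 + 6*n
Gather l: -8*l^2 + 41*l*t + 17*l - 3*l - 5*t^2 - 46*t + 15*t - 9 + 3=-8*l^2 + l*(41*t + 14) - 5*t^2 - 31*t - 6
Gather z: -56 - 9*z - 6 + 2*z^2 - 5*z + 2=2*z^2 - 14*z - 60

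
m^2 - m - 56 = (m - 8)*(m + 7)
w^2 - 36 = (w - 6)*(w + 6)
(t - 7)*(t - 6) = t^2 - 13*t + 42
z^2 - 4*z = z*(z - 4)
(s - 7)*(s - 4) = s^2 - 11*s + 28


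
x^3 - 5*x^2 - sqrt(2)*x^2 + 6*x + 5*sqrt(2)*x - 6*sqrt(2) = (x - 3)*(x - 2)*(x - sqrt(2))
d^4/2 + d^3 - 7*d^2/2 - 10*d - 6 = (d/2 + 1/2)*(d - 3)*(d + 2)^2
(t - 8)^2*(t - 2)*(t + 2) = t^4 - 16*t^3 + 60*t^2 + 64*t - 256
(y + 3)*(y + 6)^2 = y^3 + 15*y^2 + 72*y + 108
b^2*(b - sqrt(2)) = b^3 - sqrt(2)*b^2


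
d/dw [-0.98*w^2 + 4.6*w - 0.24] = 4.6 - 1.96*w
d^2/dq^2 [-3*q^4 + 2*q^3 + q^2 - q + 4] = -36*q^2 + 12*q + 2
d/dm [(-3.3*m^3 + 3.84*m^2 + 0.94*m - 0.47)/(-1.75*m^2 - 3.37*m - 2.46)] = (5.775*m^4 + 22.242*m^3 + 13.0582*m^2 - 20.5378*m - 3.8963)/(3.0625*m^4 + 11.795*m^3 + 19.9669*m^2 + 16.5804*m + 6.0516)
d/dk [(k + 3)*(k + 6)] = 2*k + 9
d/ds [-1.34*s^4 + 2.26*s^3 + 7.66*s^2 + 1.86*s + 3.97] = -5.36*s^3 + 6.78*s^2 + 15.32*s + 1.86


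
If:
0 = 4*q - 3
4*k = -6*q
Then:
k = -9/8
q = 3/4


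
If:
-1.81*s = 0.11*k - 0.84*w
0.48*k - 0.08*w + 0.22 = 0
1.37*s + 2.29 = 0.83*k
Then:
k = -1.39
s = -2.51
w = -5.60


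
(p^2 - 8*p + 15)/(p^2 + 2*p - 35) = (p - 3)/(p + 7)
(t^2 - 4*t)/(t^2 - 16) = t/(t + 4)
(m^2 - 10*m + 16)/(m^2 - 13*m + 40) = (m - 2)/(m - 5)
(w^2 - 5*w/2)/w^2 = (w - 5/2)/w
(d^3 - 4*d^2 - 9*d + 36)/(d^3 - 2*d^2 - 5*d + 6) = (d^2 - d - 12)/(d^2 + d - 2)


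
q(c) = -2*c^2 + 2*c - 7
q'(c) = 2 - 4*c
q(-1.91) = -18.12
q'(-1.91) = 9.64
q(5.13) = -49.37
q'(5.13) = -18.52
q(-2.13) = -20.33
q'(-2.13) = 10.52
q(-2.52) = -24.74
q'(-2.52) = 12.08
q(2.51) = -14.58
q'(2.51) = -8.04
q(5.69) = -60.37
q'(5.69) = -20.76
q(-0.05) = -7.10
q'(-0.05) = 2.20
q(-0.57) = -8.79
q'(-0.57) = 4.28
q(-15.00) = -487.00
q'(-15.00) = 62.00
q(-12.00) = -319.00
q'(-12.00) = 50.00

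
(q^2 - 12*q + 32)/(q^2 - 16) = (q - 8)/(q + 4)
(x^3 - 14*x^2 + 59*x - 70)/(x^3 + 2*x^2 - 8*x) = (x^2 - 12*x + 35)/(x*(x + 4))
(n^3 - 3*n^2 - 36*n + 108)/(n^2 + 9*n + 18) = (n^2 - 9*n + 18)/(n + 3)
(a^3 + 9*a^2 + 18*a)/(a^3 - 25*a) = (a^2 + 9*a + 18)/(a^2 - 25)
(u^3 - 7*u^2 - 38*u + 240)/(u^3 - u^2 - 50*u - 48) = (u - 5)/(u + 1)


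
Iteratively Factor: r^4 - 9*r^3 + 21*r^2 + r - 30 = (r - 2)*(r^3 - 7*r^2 + 7*r + 15) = (r - 2)*(r + 1)*(r^2 - 8*r + 15) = (r - 3)*(r - 2)*(r + 1)*(r - 5)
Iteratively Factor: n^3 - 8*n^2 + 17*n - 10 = (n - 1)*(n^2 - 7*n + 10) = (n - 2)*(n - 1)*(n - 5)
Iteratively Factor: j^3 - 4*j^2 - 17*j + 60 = (j - 5)*(j^2 + j - 12) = (j - 5)*(j + 4)*(j - 3)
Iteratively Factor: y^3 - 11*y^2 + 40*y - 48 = (y - 3)*(y^2 - 8*y + 16) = (y - 4)*(y - 3)*(y - 4)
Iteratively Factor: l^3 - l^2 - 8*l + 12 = (l - 2)*(l^2 + l - 6) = (l - 2)^2*(l + 3)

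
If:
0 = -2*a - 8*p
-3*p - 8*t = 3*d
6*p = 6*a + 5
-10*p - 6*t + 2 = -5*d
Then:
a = -2/3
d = -17/174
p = 1/6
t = -3/116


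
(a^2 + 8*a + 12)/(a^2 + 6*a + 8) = (a + 6)/(a + 4)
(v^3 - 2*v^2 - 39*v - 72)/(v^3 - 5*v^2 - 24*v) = (v + 3)/v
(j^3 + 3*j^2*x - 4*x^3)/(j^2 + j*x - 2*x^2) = j + 2*x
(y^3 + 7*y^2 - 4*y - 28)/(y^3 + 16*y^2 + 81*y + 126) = (y^2 - 4)/(y^2 + 9*y + 18)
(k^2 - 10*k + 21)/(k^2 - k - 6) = (k - 7)/(k + 2)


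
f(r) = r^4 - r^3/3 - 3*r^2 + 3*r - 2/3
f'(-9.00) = -2940.00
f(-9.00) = 6533.33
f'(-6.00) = -861.00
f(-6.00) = 1241.33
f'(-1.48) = -3.28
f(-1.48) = -5.80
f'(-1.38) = -1.14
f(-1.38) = -6.02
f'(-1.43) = -2.16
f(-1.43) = -5.94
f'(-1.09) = 3.17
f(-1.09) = -5.66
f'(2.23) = 29.01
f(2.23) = 12.14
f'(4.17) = 250.64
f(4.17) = 237.88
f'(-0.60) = 5.38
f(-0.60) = -3.35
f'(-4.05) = -254.82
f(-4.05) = 229.16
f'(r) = 4*r^3 - r^2 - 6*r + 3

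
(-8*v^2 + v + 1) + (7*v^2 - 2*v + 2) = -v^2 - v + 3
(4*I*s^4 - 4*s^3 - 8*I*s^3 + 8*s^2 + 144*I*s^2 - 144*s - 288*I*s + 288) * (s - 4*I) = 4*I*s^5 + 12*s^4 - 8*I*s^4 - 24*s^3 + 160*I*s^3 + 432*s^2 - 320*I*s^2 - 864*s + 576*I*s - 1152*I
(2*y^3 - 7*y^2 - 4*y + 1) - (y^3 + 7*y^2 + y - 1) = y^3 - 14*y^2 - 5*y + 2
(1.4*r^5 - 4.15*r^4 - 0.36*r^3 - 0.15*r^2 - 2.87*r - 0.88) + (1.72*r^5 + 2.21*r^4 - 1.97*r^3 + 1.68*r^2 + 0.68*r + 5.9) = 3.12*r^5 - 1.94*r^4 - 2.33*r^3 + 1.53*r^2 - 2.19*r + 5.02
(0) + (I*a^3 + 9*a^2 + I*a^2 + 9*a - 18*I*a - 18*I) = I*a^3 + 9*a^2 + I*a^2 + 9*a - 18*I*a - 18*I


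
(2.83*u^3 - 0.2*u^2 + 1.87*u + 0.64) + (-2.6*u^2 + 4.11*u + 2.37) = 2.83*u^3 - 2.8*u^2 + 5.98*u + 3.01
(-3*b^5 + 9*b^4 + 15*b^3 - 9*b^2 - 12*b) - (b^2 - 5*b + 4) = -3*b^5 + 9*b^4 + 15*b^3 - 10*b^2 - 7*b - 4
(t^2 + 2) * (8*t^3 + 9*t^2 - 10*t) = 8*t^5 + 9*t^4 + 6*t^3 + 18*t^2 - 20*t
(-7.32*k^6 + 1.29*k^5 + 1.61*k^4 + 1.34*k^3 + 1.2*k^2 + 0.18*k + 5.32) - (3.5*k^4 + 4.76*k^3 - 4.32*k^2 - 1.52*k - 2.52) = -7.32*k^6 + 1.29*k^5 - 1.89*k^4 - 3.42*k^3 + 5.52*k^2 + 1.7*k + 7.84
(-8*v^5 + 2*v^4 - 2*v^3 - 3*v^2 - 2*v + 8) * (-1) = 8*v^5 - 2*v^4 + 2*v^3 + 3*v^2 + 2*v - 8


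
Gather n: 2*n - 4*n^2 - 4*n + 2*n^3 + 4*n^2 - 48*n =2*n^3 - 50*n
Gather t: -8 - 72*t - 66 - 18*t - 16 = -90*t - 90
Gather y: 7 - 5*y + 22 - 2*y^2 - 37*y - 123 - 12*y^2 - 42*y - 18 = -14*y^2 - 84*y - 112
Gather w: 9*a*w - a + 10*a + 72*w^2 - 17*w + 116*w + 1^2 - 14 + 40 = 9*a + 72*w^2 + w*(9*a + 99) + 27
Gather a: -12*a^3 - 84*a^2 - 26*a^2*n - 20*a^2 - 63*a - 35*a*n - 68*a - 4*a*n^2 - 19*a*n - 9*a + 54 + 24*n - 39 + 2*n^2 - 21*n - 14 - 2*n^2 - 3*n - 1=-12*a^3 + a^2*(-26*n - 104) + a*(-4*n^2 - 54*n - 140)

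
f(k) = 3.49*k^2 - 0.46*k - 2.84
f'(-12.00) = -84.22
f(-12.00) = 505.24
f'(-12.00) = -84.22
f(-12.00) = 505.24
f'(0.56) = 3.45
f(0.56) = -2.00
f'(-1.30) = -9.53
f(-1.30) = 3.66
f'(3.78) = 25.92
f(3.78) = 45.29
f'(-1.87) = -13.51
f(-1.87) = 10.22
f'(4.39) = 30.18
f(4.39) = 62.40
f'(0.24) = 1.22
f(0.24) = -2.75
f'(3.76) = 25.78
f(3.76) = 44.77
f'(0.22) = 1.08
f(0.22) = -2.77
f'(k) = 6.98*k - 0.46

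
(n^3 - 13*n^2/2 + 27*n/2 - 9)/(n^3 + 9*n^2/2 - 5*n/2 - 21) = (2*n^2 - 9*n + 9)/(2*n^2 + 13*n + 21)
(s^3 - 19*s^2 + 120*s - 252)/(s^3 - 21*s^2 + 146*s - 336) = (s - 6)/(s - 8)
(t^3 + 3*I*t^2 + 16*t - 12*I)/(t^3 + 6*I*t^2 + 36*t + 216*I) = (t^2 - 3*I*t - 2)/(t^2 + 36)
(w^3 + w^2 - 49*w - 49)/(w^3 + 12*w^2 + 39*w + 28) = (w - 7)/(w + 4)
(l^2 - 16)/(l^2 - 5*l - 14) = (16 - l^2)/(-l^2 + 5*l + 14)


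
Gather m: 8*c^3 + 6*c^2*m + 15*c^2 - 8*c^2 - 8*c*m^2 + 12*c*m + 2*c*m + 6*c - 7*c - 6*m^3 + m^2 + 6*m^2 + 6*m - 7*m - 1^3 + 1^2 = 8*c^3 + 7*c^2 - c - 6*m^3 + m^2*(7 - 8*c) + m*(6*c^2 + 14*c - 1)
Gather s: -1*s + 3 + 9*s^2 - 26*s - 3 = 9*s^2 - 27*s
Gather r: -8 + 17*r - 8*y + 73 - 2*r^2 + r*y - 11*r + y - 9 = -2*r^2 + r*(y + 6) - 7*y + 56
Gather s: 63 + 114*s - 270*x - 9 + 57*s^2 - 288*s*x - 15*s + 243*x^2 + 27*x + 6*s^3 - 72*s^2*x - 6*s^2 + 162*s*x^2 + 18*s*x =6*s^3 + s^2*(51 - 72*x) + s*(162*x^2 - 270*x + 99) + 243*x^2 - 243*x + 54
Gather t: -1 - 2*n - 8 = -2*n - 9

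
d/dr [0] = 0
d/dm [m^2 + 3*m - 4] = 2*m + 3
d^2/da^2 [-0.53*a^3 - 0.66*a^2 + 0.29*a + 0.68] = -3.18*a - 1.32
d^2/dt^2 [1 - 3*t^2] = -6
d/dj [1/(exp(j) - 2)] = -exp(j)/(exp(j) - 2)^2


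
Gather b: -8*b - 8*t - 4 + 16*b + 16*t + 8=8*b + 8*t + 4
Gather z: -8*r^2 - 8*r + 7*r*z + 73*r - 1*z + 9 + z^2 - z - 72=-8*r^2 + 65*r + z^2 + z*(7*r - 2) - 63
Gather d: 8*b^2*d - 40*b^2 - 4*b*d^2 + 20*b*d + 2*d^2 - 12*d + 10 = -40*b^2 + d^2*(2 - 4*b) + d*(8*b^2 + 20*b - 12) + 10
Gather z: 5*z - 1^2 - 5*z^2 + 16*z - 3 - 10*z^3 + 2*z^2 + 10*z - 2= -10*z^3 - 3*z^2 + 31*z - 6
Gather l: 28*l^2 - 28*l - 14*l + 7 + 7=28*l^2 - 42*l + 14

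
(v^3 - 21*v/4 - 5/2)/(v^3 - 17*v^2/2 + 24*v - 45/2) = (v^2 + 5*v/2 + 1)/(v^2 - 6*v + 9)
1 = 1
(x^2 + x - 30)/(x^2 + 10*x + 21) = (x^2 + x - 30)/(x^2 + 10*x + 21)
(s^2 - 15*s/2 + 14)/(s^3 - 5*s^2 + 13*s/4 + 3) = 2*(2*s - 7)/(4*s^2 - 4*s - 3)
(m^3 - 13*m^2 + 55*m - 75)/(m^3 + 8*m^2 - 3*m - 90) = (m^2 - 10*m + 25)/(m^2 + 11*m + 30)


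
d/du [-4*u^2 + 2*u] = 2 - 8*u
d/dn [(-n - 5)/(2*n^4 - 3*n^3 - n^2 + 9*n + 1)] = (-2*n^4 + 3*n^3 + n^2 - 9*n + (n + 5)*(8*n^3 - 9*n^2 - 2*n + 9) - 1)/(2*n^4 - 3*n^3 - n^2 + 9*n + 1)^2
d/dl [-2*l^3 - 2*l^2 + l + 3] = -6*l^2 - 4*l + 1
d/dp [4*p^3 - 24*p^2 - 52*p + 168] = 12*p^2 - 48*p - 52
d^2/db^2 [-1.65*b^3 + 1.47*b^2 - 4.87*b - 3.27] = 2.94 - 9.9*b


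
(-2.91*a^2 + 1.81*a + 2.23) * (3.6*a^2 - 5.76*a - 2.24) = -10.476*a^4 + 23.2776*a^3 + 4.1208*a^2 - 16.8992*a - 4.9952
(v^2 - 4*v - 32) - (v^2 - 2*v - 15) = -2*v - 17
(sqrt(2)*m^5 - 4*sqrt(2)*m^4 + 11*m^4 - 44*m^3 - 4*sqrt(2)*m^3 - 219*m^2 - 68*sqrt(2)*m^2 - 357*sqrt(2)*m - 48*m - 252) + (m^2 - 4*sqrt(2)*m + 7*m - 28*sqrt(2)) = sqrt(2)*m^5 - 4*sqrt(2)*m^4 + 11*m^4 - 44*m^3 - 4*sqrt(2)*m^3 - 218*m^2 - 68*sqrt(2)*m^2 - 361*sqrt(2)*m - 41*m - 252 - 28*sqrt(2)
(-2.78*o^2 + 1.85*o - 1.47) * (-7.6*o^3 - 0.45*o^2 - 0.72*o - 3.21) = 21.128*o^5 - 12.809*o^4 + 12.3411*o^3 + 8.2533*o^2 - 4.8801*o + 4.7187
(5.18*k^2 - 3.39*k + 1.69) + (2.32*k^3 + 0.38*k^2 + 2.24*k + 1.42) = 2.32*k^3 + 5.56*k^2 - 1.15*k + 3.11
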